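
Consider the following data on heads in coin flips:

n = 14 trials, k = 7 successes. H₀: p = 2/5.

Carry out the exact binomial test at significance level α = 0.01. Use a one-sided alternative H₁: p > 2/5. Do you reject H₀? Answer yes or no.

Exact binomial: n=14, k=7, p₀=2/5=0.4000
P(X≥7) from Σ C(n,i)·p₀^i·(1−p₀)^(n−i)
p-value (one-sided, H₁ greater) = 0.30755
At α=0.01: p ≥ α → fail to reject H₀

reject H₀: no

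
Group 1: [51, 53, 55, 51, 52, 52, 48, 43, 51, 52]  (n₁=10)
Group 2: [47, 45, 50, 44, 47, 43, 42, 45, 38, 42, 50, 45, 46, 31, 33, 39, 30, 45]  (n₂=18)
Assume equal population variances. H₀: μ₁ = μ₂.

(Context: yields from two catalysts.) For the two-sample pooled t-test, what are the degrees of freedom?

degrees of freedom = 26

df = n₁ + n₂ − 2 = 10 + 18 − 2 = 26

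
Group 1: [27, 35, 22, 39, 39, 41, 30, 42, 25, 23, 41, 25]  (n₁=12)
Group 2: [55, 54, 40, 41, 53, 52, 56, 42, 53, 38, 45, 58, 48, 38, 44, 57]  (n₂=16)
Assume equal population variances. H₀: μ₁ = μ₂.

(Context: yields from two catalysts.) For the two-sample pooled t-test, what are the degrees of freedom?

degrees of freedom = 26

df = n₁ + n₂ − 2 = 12 + 16 − 2 = 26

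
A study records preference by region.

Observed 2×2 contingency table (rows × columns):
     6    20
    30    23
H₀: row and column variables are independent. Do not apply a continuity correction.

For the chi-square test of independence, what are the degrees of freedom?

degrees of freedom = 1

df = (r−1)(c−1) = (2−1)·(2−1) = 1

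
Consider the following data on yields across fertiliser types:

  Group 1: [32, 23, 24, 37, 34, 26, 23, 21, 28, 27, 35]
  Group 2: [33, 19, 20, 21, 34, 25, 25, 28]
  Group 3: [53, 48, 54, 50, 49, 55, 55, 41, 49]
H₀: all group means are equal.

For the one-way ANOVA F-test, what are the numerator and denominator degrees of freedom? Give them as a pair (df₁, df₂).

degrees of freedom = [2, 25]

k = 3 groups, N = 28 total
df = (k−1, N−k) = (3−1, 28−3) = (2, 25)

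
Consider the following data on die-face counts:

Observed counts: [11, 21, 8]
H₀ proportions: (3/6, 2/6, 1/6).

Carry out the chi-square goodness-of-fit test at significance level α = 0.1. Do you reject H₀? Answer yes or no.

reject H₀: yes

n = 40; E_i = n·p_i = [20.00, 13.33, 6.67]
χ² = (11−20.00)²/20.00 + (21−13.33)²/13.33 + (8−6.67)²/6.67 = 8.7250
df = 2
p-value (upper-tail) = 0.01275
At α=0.1: p < α → reject H₀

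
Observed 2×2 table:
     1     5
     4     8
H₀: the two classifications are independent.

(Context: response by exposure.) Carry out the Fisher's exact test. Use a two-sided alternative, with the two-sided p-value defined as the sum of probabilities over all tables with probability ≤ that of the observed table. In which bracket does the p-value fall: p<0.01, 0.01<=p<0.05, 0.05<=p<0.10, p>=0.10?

Margins: r₁=6, r₂=12, c₁=5, c₂=13, n=18
p_obs = C(6,1)·C(12,4)/C(18,5); sum pmf over tables with pmf ≤ p_obs
p-value (two-sided) = 0.61485
→ bracket: p>=0.10

p-value bracket: p>=0.10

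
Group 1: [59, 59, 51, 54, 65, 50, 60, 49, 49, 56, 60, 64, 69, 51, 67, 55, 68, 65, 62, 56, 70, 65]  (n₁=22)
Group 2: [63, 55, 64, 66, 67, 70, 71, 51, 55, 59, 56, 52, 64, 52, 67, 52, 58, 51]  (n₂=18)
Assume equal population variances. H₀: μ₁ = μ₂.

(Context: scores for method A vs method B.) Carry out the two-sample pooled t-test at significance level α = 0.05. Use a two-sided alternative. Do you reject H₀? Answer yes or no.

x̄₁=59.273, s₁=6.819, n₁=22
x̄₂=59.611, s₂=6.938, n₂=18
s_p² = [21·6.819² + 17·6.938²]/38 = 47.2274
SE = √(s_p²·(1/22+1/18)) = 2.1841
t = (59.273−59.611)/2.1841 = -0.1549
df = 38
p-value (two-sided) = 0.87770
At α=0.05: p ≥ α → fail to reject H₀

reject H₀: no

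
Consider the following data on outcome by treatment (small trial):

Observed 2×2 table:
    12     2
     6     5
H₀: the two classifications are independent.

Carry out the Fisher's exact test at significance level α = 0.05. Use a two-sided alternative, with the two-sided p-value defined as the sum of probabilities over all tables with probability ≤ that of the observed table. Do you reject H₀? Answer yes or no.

reject H₀: no

Margins: r₁=14, r₂=11, c₁=18, c₂=7, n=25
p_obs = C(14,12)·C(11,6)/C(25,18); sum pmf over tables with pmf ≤ p_obs
p-value (two-sided) = 0.17746
At α=0.05: p ≥ α → fail to reject H₀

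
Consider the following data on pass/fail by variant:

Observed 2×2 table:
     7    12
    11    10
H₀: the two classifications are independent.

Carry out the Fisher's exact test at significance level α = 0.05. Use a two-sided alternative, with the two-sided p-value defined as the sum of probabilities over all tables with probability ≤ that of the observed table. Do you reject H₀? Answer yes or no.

reject H₀: no

Margins: r₁=19, r₂=21, c₁=18, c₂=22, n=40
p_obs = C(19,7)·C(21,11)/C(40,18); sum pmf over tables with pmf ≤ p_obs
p-value (two-sided) = 0.35959
At α=0.05: p ≥ α → fail to reject H₀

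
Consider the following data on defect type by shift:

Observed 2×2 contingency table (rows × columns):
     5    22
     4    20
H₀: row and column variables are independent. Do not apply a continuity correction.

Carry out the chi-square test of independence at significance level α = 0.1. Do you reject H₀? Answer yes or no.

reject H₀: no

Row totals [27, 24], col totals [9, 42], n=51
χ² = (5−4.76)²/4.76 + (22−22.24)²/22.24 + (4−4.24)²/4.24 + (20−19.76)²/19.76 = 0.0300
df = 1
p-value (upper-tail) = 0.86253
At α=0.1: p ≥ α → fail to reject H₀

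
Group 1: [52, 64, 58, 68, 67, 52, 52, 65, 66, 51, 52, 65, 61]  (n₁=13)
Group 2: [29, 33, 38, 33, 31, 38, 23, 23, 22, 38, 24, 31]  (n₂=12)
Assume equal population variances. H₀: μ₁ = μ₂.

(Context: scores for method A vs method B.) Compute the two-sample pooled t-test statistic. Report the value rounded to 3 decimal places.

x̄₁=59.462, s₁=6.790, n₁=13
x̄₂=30.250, s₂=6.107, n₂=12
s_p² = [12·6.790² + 11·6.107²]/23 = 41.8905
SE = √(s_p²·(1/13+1/12)) = 2.5910
t = (59.462−30.250)/2.5910 = 11.2743
df = 23

test statistic = 11.274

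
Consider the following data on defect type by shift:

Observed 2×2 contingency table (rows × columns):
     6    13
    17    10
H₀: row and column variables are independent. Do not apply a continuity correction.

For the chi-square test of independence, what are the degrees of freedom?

degrees of freedom = 1

df = (r−1)(c−1) = (2−1)·(2−1) = 1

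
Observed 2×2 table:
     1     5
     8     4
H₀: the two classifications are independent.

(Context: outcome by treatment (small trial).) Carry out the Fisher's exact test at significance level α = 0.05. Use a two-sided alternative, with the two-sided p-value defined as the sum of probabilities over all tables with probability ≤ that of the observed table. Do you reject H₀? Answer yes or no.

Margins: r₁=6, r₂=12, c₁=9, c₂=9, n=18
p_obs = C(6,1)·C(12,8)/C(18,9); sum pmf over tables with pmf ≤ p_obs
p-value (two-sided) = 0.13122
At α=0.05: p ≥ α → fail to reject H₀

reject H₀: no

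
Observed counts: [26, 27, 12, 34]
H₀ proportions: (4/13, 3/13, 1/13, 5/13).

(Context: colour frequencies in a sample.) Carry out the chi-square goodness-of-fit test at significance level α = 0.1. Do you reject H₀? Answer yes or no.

n = 99; E_i = n·p_i = [30.46, 22.85, 7.62, 38.08]
χ² = (26−30.46)²/30.46 + (27−22.85)²/22.85 + (12−7.62)²/7.62 + (34−38.08)²/38.08 = 4.3697
df = 3
p-value (upper-tail) = 0.22421
At α=0.1: p ≥ α → fail to reject H₀

reject H₀: no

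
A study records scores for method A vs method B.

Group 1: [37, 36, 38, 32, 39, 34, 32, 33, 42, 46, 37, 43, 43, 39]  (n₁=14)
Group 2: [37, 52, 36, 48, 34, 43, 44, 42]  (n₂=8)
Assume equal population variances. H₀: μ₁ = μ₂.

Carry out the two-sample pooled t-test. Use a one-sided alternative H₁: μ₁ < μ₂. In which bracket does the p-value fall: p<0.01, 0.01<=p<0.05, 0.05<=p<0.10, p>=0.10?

x̄₁=37.929, s₁=4.393, n₁=14
x̄₂=42.000, s₂=6.164, n₂=8
s_p² = [13·4.393² + 7·6.164²]/20 = 25.8464
SE = √(s_p²·(1/14+1/8)) = 2.2532
t = (37.929−42.000)/2.2532 = -1.8069
df = 20
p-value (one-sided, H₁ less) = 0.04292
→ bracket: 0.01<=p<0.05

p-value bracket: 0.01<=p<0.05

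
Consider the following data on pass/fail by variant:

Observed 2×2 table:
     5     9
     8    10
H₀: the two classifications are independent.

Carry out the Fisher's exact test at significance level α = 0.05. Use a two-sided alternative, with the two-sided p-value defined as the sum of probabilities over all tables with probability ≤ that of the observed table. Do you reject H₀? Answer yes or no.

Margins: r₁=14, r₂=18, c₁=13, c₂=19, n=32
p_obs = C(14,5)·C(18,8)/C(32,13); sum pmf over tables with pmf ≤ p_obs
p-value (two-sided) = 0.72489
At α=0.05: p ≥ α → fail to reject H₀

reject H₀: no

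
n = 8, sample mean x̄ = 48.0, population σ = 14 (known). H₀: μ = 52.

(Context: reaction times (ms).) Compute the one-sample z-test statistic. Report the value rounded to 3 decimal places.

SE = σ/√n = 14/√8 = 4.9497
z = (x̄−μ₀)/SE = (48.0−52)/4.9497 = -0.8081

test statistic = -0.808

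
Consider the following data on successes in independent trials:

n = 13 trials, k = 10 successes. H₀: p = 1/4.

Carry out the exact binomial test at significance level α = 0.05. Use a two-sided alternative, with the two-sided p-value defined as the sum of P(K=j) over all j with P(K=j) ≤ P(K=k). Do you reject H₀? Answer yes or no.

Exact binomial: n=13, k=10, p₀=1/4=0.2500
P(X=j) = C(n,j)·p₀^j·(1−p₀)^(n−j); p = Σ P(X=j) over j with P(X=j) ≤ P(X=10)
p-value (two-sided) = 0.00013
At α=0.05: p < α → reject H₀

reject H₀: yes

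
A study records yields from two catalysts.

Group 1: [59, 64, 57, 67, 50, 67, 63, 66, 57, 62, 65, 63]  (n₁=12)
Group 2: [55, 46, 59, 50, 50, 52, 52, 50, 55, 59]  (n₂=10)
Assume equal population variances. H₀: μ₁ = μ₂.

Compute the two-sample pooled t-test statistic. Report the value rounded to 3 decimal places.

test statistic = 4.414

x̄₁=61.667, s₁=5.069, n₁=12
x̄₂=52.800, s₂=4.185, n₂=10
s_p² = [11·5.069² + 9·4.185²]/20 = 22.0133
SE = √(s_p²·(1/12+1/10)) = 2.0089
t = (61.667−52.800)/2.0089 = 4.4136
df = 20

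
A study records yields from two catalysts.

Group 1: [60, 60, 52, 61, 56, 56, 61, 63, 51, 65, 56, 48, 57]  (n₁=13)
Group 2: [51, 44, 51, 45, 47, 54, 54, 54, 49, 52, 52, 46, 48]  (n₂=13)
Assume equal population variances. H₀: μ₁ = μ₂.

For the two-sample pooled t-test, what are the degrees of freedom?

degrees of freedom = 24

df = n₁ + n₂ − 2 = 13 + 13 − 2 = 24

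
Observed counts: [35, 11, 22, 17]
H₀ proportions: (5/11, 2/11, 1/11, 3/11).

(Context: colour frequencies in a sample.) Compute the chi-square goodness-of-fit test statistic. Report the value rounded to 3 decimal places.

n = 85; E_i = n·p_i = [38.64, 15.45, 7.73, 23.18]
χ² = (35−38.64)²/38.64 + (11−15.45)²/15.45 + (22−7.73)²/7.73 + (17−23.18)²/23.18 = 29.6373
df = 3

test statistic = 29.637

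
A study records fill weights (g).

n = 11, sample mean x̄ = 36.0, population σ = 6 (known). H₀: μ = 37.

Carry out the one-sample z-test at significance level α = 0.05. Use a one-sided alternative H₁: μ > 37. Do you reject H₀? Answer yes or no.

SE = σ/√n = 6/√11 = 1.8091
z = (x̄−μ₀)/SE = (36.0−37)/1.8091 = -0.5528
p-value (one-sided, H₁ greater) = 0.70979
At α=0.05: p ≥ α → fail to reject H₀

reject H₀: no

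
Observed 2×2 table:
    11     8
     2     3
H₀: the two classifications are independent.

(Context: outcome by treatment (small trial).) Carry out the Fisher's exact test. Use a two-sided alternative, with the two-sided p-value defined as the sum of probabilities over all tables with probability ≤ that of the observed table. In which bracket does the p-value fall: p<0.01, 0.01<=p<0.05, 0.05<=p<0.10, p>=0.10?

Margins: r₁=19, r₂=5, c₁=13, c₂=11, n=24
p_obs = C(19,11)·C(5,2)/C(24,13); sum pmf over tables with pmf ≤ p_obs
p-value (two-sided) = 0.62992
→ bracket: p>=0.10

p-value bracket: p>=0.10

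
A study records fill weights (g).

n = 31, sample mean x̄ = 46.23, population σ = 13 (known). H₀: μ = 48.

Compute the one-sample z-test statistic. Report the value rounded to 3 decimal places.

test statistic = -0.758

SE = σ/√n = 13/√31 = 2.3349
z = (x̄−μ₀)/SE = (46.23−48)/2.3349 = -0.7581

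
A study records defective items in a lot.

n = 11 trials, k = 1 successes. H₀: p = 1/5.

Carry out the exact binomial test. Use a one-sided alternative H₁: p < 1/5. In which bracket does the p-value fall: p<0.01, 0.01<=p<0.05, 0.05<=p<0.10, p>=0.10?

Exact binomial: n=11, k=1, p₀=1/5=0.2000
P(X≤1) from Σ C(n,i)·p₀^i·(1−p₀)^(n−i)
p-value (one-sided, H₁ less) = 0.32212
→ bracket: p>=0.10

p-value bracket: p>=0.10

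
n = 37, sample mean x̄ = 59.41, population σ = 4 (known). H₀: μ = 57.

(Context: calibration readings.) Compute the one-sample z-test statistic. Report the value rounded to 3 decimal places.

SE = σ/√n = 4/√37 = 0.6576
z = (x̄−μ₀)/SE = (59.41−57)/0.6576 = 3.6649

test statistic = 3.665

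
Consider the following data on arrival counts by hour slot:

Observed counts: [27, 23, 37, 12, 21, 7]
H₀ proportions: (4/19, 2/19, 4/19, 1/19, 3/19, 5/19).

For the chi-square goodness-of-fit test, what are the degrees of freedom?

df = k − 1 = 6 − 1 = 5

degrees of freedom = 5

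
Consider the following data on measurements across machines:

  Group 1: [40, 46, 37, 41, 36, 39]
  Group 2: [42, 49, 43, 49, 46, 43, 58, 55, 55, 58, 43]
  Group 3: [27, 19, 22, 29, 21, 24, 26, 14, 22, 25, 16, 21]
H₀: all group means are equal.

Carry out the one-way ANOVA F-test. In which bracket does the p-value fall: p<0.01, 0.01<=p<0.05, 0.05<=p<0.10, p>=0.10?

p-value bracket: p<0.01

Group means [39.83, 49.18, 22.17], grand mean 36.069
SSB = Σnᵢ(x̄ᵢ−x̄)² = 4295.726; SSW = ΣΣ(x−x̄ᵢ)² = 676.136
MSB = 4295.726/2 = 2147.8629; MSW = 676.136/26 = 26.0052
F = MSB/MSW = 82.5934
df = (2, 26)
p-value (upper-tail) = 0.00000
→ bracket: p<0.01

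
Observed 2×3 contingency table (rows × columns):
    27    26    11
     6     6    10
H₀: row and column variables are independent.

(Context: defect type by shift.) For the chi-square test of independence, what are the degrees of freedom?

degrees of freedom = 2

df = (r−1)(c−1) = (2−1)·(3−1) = 2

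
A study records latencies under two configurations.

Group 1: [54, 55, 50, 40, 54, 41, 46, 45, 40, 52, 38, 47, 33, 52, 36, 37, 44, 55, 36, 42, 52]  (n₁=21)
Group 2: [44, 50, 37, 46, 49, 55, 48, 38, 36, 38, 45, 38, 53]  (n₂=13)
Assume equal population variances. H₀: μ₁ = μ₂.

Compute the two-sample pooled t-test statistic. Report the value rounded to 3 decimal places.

x̄₁=45.190, s₁=7.188, n₁=21
x̄₂=44.385, s₂=6.475, n₂=13
s_p² = [20·7.188² + 12·6.475²]/32 = 48.0098
SE = √(s_p²·(1/21+1/13)) = 2.4453
t = (45.190−44.385)/2.4453 = 0.3296
df = 32

test statistic = 0.330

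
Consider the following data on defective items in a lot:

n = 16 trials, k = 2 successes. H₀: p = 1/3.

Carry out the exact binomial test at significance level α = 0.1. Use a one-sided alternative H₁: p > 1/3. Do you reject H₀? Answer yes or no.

Exact binomial: n=16, k=2, p₀=1/3=0.3333
P(X≥2) from Σ C(n,i)·p₀^i·(1−p₀)^(n−i)
p-value (one-sided, H₁ greater) = 0.98630
At α=0.1: p ≥ α → fail to reject H₀

reject H₀: no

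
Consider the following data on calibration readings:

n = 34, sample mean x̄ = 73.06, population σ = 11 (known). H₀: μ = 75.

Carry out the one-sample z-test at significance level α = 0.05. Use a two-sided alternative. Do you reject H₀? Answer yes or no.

SE = σ/√n = 11/√34 = 1.8865
z = (x̄−μ₀)/SE = (73.06−75)/1.8865 = -1.0284
p-value (two-sided) = 0.30378
At α=0.05: p ≥ α → fail to reject H₀

reject H₀: no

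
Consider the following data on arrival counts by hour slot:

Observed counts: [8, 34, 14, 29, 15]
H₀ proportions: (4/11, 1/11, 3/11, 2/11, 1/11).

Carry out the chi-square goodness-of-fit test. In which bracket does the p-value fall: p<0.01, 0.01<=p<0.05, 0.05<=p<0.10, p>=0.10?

p-value bracket: p<0.01

n = 100; E_i = n·p_i = [36.36, 9.09, 27.27, 18.18, 9.09]
χ² = (8−36.36)²/36.36 + (34−9.09)²/9.09 + (14−27.27)²/27.27 + (29−18.18)²/18.18 + (15−9.09)²/9.09 = 107.1117
df = 4
p-value (upper-tail) = 0.00000
→ bracket: p<0.01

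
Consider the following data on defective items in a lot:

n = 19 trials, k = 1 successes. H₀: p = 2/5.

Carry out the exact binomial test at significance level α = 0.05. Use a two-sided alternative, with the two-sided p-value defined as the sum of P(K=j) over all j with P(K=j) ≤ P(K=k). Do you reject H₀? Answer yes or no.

Exact binomial: n=19, k=1, p₀=2/5=0.4000
P(X=j) = C(n,j)·p₀^j·(1−p₀)^(n−j); p = Σ P(X=j) over j with P(X=j) ≤ P(X=1)
p-value (two-sided) = 0.00147
At α=0.05: p < α → reject H₀

reject H₀: yes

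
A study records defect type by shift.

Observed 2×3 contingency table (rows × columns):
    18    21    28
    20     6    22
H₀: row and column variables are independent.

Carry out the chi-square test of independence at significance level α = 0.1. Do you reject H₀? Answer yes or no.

Row totals [67, 48], col totals [38, 27, 50], n=115
χ² = (18−22.14)²/22.14 + (21−15.73)²/15.73 + (28−29.13)²/29.13 + (20−15.86)²/15.86 + (6−11.27)²/11.27 + (22−20.87)²/20.87 = 6.1884
df = 2
p-value (upper-tail) = 0.04531
At α=0.1: p < α → reject H₀

reject H₀: yes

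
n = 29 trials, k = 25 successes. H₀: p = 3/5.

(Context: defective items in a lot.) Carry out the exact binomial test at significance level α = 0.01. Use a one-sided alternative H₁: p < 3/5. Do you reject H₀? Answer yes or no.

Exact binomial: n=29, k=25, p₀=3/5=0.6000
P(X≤25) from Σ C(n,i)·p₀^i·(1−p₀)^(n−i)
p-value (one-sided, H₁ less) = 0.99953
At α=0.01: p ≥ α → fail to reject H₀

reject H₀: no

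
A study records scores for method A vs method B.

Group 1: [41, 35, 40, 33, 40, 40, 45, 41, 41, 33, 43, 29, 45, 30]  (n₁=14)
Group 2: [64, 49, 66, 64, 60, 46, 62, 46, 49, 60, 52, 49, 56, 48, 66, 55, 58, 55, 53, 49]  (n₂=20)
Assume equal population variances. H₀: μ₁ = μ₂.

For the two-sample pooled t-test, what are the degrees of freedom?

df = n₁ + n₂ − 2 = 14 + 20 − 2 = 32

degrees of freedom = 32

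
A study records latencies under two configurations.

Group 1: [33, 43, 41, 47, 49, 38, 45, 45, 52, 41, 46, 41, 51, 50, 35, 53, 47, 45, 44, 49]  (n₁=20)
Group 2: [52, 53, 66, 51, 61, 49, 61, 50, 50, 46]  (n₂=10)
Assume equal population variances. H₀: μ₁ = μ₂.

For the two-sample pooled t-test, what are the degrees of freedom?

degrees of freedom = 28

df = n₁ + n₂ − 2 = 20 + 10 − 2 = 28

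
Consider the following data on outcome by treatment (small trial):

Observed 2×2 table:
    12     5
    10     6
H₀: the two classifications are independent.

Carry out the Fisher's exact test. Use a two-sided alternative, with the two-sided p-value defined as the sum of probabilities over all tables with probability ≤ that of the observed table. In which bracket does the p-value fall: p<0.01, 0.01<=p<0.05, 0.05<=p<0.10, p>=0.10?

Margins: r₁=17, r₂=16, c₁=22, c₂=11, n=33
p_obs = C(17,12)·C(16,10)/C(33,22); sum pmf over tables with pmf ≤ p_obs
p-value (two-sided) = 0.72068
→ bracket: p>=0.10

p-value bracket: p>=0.10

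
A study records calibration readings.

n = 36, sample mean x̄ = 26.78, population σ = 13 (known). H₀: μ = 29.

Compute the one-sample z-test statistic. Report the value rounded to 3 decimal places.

SE = σ/√n = 13/√36 = 2.1667
z = (x̄−μ₀)/SE = (26.78−29)/2.1667 = -1.0246

test statistic = -1.025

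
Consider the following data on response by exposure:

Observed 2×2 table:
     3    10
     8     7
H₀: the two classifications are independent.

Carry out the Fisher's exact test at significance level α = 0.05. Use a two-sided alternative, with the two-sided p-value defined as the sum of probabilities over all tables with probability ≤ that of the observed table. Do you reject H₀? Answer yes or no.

Margins: r₁=13, r₂=15, c₁=11, c₂=17, n=28
p_obs = C(13,3)·C(15,8)/C(28,11); sum pmf over tables with pmf ≤ p_obs
p-value (two-sided) = 0.13673
At α=0.05: p ≥ α → fail to reject H₀

reject H₀: no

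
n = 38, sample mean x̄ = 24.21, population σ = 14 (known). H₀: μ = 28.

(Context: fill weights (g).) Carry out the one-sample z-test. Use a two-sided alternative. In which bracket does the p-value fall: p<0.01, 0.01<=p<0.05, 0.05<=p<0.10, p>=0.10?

p-value bracket: 0.05<=p<0.10

SE = σ/√n = 14/√38 = 2.2711
z = (x̄−μ₀)/SE = (24.21−28)/2.2711 = -1.6688
p-value (two-sided) = 0.09516
→ bracket: 0.05<=p<0.10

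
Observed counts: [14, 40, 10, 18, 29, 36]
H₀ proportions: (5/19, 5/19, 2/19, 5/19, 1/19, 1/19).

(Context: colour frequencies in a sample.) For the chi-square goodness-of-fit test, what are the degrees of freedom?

degrees of freedom = 5

df = k − 1 = 6 − 1 = 5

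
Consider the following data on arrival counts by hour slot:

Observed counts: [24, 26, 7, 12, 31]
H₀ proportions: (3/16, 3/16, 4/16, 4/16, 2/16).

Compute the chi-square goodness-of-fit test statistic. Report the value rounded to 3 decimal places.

n = 100; E_i = n·p_i = [18.75, 18.75, 25.00, 25.00, 12.50]
χ² = (24−18.75)²/18.75 + (26−18.75)²/18.75 + (7−25.00)²/25.00 + (12−25.00)²/25.00 + (31−12.50)²/12.50 = 51.3733
df = 4

test statistic = 51.373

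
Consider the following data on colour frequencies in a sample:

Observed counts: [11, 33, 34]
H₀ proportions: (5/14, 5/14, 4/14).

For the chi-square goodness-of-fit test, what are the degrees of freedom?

df = k − 1 = 3 − 1 = 2

degrees of freedom = 2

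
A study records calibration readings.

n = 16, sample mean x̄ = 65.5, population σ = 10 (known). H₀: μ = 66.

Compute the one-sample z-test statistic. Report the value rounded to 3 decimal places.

SE = σ/√n = 10/√16 = 2.5000
z = (x̄−μ₀)/SE = (65.5−66)/2.5000 = -0.2000

test statistic = -0.200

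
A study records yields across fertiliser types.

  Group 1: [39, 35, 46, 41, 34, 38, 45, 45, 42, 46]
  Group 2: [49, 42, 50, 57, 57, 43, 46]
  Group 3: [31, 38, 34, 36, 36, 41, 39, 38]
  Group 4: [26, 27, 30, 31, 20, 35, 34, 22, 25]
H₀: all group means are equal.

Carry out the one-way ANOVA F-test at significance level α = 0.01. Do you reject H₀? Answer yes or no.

Group means [41.10, 49.14, 36.62, 27.78], grand mean 38.176
SSB = Σnᵢ(x̄ᵢ−x̄)² = 1919.753; SSW = ΣΣ(x−x̄ᵢ)² = 683.188
MSB = 1919.753/3 = 639.9178; MSW = 683.188/30 = 22.7729
F = MSB/MSW = 28.0999
df = (3, 30)
p-value (upper-tail) = 0.00000
At α=0.01: p < α → reject H₀

reject H₀: yes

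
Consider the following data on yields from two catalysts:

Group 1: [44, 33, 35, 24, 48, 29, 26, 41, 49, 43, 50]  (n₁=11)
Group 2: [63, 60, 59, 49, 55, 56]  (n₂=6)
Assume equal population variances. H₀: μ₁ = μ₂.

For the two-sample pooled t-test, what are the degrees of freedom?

df = n₁ + n₂ − 2 = 11 + 6 − 2 = 15

degrees of freedom = 15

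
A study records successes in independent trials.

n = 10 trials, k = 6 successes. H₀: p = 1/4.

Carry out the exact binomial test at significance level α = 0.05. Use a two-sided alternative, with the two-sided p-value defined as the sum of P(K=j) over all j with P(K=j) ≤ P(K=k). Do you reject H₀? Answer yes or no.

reject H₀: yes

Exact binomial: n=10, k=6, p₀=1/4=0.2500
P(X=j) = C(n,j)·p₀^j·(1−p₀)^(n−j); p = Σ P(X=j) over j with P(X=j) ≤ P(X=6)
p-value (two-sided) = 0.01973
At α=0.05: p < α → reject H₀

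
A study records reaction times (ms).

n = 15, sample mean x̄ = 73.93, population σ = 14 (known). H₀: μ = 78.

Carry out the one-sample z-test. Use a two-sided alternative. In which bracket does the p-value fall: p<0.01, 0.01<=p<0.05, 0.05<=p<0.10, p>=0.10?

p-value bracket: p>=0.10

SE = σ/√n = 14/√15 = 3.6148
z = (x̄−μ₀)/SE = (73.93−78)/3.6148 = -1.1259
p-value (two-sided) = 0.26019
→ bracket: p>=0.10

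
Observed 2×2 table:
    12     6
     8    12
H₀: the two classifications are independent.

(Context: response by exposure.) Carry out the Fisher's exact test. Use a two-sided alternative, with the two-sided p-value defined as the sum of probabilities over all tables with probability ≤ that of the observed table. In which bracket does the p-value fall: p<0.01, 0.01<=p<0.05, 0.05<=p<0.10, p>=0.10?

p-value bracket: p>=0.10

Margins: r₁=18, r₂=20, c₁=20, c₂=18, n=38
p_obs = C(18,12)·C(20,8)/C(38,20); sum pmf over tables with pmf ≤ p_obs
p-value (two-sided) = 0.11921
→ bracket: p>=0.10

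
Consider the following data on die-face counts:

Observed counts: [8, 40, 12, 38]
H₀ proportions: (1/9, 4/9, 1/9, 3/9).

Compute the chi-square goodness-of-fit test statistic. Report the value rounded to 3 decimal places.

test statistic = 2.041

n = 98; E_i = n·p_i = [10.89, 43.56, 10.89, 32.67]
χ² = (8−10.89)²/10.89 + (40−43.56)²/43.56 + (12−10.89)²/10.89 + (38−32.67)²/32.67 = 2.0408
df = 3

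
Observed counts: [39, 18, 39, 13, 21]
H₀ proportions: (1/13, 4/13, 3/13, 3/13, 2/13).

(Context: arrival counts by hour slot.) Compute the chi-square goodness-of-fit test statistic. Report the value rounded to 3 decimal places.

n = 130; E_i = n·p_i = [10.00, 40.00, 30.00, 30.00, 20.00]
χ² = (39−10.00)²/10.00 + (18−40.00)²/40.00 + (39−30.00)²/30.00 + (13−30.00)²/30.00 + (21−20.00)²/20.00 = 108.5833
df = 4

test statistic = 108.583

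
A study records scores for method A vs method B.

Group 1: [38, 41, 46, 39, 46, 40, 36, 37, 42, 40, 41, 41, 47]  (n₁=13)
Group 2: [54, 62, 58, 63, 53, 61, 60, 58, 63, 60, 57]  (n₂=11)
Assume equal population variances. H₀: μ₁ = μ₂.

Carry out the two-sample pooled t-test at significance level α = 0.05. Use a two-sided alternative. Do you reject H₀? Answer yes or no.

x̄₁=41.077, s₁=3.451, n₁=13
x̄₂=59.000, s₂=3.376, n₂=11
s_p² = [12·3.451² + 10·3.376²]/22 = 11.6783
SE = √(s_p²·(1/13+1/11)) = 1.4000
t = (41.077−59.000)/1.4000 = -12.8022
df = 22
p-value (two-sided) = 0.00000
At α=0.05: p < α → reject H₀

reject H₀: yes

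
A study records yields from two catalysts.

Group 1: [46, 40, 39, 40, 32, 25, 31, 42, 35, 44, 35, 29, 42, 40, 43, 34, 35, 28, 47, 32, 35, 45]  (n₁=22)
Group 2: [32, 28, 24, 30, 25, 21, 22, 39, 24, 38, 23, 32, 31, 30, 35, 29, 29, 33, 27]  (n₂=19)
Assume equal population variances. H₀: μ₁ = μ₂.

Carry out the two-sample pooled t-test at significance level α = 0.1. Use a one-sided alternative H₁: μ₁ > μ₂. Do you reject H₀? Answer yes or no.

reject H₀: yes

x̄₁=37.227, s₁=6.210, n₁=22
x̄₂=29.053, s₂=5.148, n₂=19
s_p² = [21·6.210² + 18·5.148²]/39 = 32.9952
SE = √(s_p²·(1/22+1/19)) = 1.7990
t = (37.227−29.053)/1.7990 = 4.5440
df = 39
p-value (one-sided, H₁ greater) = 0.00003
At α=0.1: p < α → reject H₀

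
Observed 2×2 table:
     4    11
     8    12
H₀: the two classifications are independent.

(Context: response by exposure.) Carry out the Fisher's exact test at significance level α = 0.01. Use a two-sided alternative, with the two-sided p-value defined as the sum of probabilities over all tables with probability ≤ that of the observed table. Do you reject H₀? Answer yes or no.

reject H₀: no

Margins: r₁=15, r₂=20, c₁=12, c₂=23, n=35
p_obs = C(15,4)·C(20,8)/C(35,12); sum pmf over tables with pmf ≤ p_obs
p-value (two-sided) = 0.48854
At α=0.01: p ≥ α → fail to reject H₀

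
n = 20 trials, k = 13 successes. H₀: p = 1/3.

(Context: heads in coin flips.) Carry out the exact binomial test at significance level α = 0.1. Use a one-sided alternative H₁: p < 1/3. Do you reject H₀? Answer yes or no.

Exact binomial: n=20, k=13, p₀=1/3=0.3333
P(X≤13) from Σ C(n,i)·p₀^i·(1−p₀)^(n−i)
p-value (one-sided, H₁ less) = 0.99912
At α=0.1: p ≥ α → fail to reject H₀

reject H₀: no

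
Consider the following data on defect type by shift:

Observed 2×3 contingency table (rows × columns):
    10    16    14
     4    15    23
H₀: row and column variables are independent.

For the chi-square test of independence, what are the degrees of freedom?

degrees of freedom = 2

df = (r−1)(c−1) = (2−1)·(3−1) = 2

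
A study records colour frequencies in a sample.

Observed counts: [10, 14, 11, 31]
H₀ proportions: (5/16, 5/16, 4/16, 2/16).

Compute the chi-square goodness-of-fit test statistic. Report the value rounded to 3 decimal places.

n = 66; E_i = n·p_i = [20.62, 20.62, 16.50, 8.25]
χ² = (10−20.62)²/20.62 + (14−20.62)²/20.62 + (11−16.50)²/16.50 + (31−8.25)²/8.25 = 72.1697
df = 3

test statistic = 72.170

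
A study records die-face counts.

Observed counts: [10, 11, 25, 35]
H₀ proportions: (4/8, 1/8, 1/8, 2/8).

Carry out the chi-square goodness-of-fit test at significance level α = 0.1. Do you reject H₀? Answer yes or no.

reject H₀: yes

n = 81; E_i = n·p_i = [40.50, 10.12, 10.12, 20.25]
χ² = (10−40.50)²/40.50 + (11−10.12)²/10.12 + (25−10.12)²/10.12 + (35−20.25)²/20.25 = 55.6420
df = 3
p-value (upper-tail) = 0.00000
At α=0.1: p < α → reject H₀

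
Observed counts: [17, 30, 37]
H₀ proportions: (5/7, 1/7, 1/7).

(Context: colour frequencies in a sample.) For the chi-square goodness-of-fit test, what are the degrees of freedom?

degrees of freedom = 2

df = k − 1 = 3 − 1 = 2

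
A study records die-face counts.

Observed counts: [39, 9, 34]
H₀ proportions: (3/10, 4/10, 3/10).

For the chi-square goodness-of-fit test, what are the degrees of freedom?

degrees of freedom = 2

df = k − 1 = 3 − 1 = 2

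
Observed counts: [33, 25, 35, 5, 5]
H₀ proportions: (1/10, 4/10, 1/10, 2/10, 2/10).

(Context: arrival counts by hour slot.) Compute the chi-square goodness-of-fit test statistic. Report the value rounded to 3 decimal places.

n = 103; E_i = n·p_i = [10.30, 41.20, 10.30, 20.60, 20.60]
χ² = (33−10.30)²/10.30 + (25−41.20)²/41.20 + (35−10.30)²/10.30 + (5−20.60)²/20.60 + (5−20.60)²/20.60 = 139.2573
df = 4

test statistic = 139.257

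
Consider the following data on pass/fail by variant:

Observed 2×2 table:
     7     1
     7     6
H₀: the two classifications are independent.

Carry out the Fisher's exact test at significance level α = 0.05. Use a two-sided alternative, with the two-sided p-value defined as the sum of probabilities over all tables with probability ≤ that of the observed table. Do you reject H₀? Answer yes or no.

reject H₀: no

Margins: r₁=8, r₂=13, c₁=14, c₂=7, n=21
p_obs = C(8,7)·C(13,7)/C(21,14); sum pmf over tables with pmf ≤ p_obs
p-value (two-sided) = 0.17358
At α=0.05: p ≥ α → fail to reject H₀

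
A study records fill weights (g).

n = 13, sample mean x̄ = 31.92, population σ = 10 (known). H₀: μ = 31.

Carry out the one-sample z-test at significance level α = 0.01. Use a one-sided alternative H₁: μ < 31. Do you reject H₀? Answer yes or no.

SE = σ/√n = 10/√13 = 2.7735
z = (x̄−μ₀)/SE = (31.92−31)/2.7735 = 0.3317
p-value (one-sided, H₁ less) = 0.62995
At α=0.01: p ≥ α → fail to reject H₀

reject H₀: no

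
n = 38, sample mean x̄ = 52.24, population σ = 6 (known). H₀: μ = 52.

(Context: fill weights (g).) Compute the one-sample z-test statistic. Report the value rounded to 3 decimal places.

SE = σ/√n = 6/√38 = 0.9733
z = (x̄−μ₀)/SE = (52.24−52)/0.9733 = 0.2466

test statistic = 0.247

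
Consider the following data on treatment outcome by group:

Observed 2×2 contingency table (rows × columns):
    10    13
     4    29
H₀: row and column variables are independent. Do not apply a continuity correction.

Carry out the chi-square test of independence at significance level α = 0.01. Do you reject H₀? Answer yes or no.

Row totals [23, 33], col totals [14, 42], n=56
χ² = (10−5.75)²/5.75 + (13−17.25)²/17.25 + (4−8.25)²/8.25 + (29−24.75)²/24.75 = 7.1076
df = 1
p-value (upper-tail) = 0.00768
At α=0.01: p < α → reject H₀

reject H₀: yes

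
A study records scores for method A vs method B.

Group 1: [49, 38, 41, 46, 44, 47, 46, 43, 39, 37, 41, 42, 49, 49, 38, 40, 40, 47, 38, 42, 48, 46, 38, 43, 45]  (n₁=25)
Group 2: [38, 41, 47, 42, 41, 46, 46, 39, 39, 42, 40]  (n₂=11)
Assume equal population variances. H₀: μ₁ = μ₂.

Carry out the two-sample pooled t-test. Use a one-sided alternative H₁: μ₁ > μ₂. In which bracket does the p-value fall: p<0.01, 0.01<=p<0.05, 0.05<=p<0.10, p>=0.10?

x̄₁=43.040, s₁=3.963, n₁=25
x̄₂=41.909, s₂=3.113, n₂=11
s_p² = [24·3.963² + 10·3.113²]/34 = 13.9373
SE = √(s_p²·(1/25+1/11)) = 1.3507
t = (43.040−41.909)/1.3507 = 0.8372
df = 34
p-value (one-sided, H₁ greater) = 0.20415
→ bracket: p>=0.10

p-value bracket: p>=0.10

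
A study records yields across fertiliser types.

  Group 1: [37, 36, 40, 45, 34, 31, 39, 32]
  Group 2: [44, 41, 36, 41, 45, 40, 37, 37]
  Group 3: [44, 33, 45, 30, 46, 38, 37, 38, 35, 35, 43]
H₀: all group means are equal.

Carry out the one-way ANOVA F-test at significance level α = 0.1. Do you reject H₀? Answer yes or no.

Group means [36.75, 40.12, 38.55], grand mean 38.481
SSB = Σnᵢ(x̄ᵢ−x̄)² = 45.638; SSW = ΣΣ(x−x̄ᵢ)² = 503.102
MSB = 45.638/2 = 22.8192; MSW = 503.102/24 = 20.9626
F = MSB/MSW = 1.0886
df = (2, 24)
p-value (upper-tail) = 0.35275
At α=0.1: p ≥ α → fail to reject H₀

reject H₀: no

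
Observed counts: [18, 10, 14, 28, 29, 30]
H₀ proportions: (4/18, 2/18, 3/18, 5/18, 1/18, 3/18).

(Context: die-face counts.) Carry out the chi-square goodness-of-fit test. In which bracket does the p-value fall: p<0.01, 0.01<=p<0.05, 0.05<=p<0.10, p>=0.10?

p-value bracket: p<0.01

n = 129; E_i = n·p_i = [28.67, 14.33, 21.50, 35.83, 7.17, 21.50]
χ² = (18−28.67)²/28.67 + (10−14.33)²/14.33 + (14−21.50)²/21.50 + (28−35.83)²/35.83 + (29−7.17)²/7.17 + (30−21.50)²/21.50 = 79.4837
df = 5
p-value (upper-tail) = 0.00000
→ bracket: p<0.01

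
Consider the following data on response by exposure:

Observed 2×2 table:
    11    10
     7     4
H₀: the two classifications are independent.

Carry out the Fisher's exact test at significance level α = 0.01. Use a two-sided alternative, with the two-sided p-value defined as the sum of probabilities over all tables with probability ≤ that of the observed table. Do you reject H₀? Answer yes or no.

reject H₀: no

Margins: r₁=21, r₂=11, c₁=18, c₂=14, n=32
p_obs = C(21,11)·C(11,7)/C(32,18); sum pmf over tables with pmf ≤ p_obs
p-value (two-sided) = 0.71195
At α=0.01: p ≥ α → fail to reject H₀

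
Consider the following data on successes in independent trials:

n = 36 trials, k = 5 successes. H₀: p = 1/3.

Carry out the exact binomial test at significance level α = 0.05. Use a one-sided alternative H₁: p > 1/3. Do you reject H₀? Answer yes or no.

reject H₀: no

Exact binomial: n=36, k=5, p₀=1/3=0.3333
P(X≥5) from Σ C(n,i)·p₀^i·(1−p₀)^(n−i)
p-value (one-sided, H₁ greater) = 0.99782
At α=0.05: p ≥ α → fail to reject H₀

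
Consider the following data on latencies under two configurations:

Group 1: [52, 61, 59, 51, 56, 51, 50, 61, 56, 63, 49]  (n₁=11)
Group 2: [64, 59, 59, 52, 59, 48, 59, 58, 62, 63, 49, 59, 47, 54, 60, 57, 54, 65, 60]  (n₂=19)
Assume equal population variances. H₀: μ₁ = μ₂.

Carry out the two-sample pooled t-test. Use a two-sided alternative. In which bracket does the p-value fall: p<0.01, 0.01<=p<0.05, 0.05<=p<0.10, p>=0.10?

p-value bracket: p>=0.10

x̄₁=55.364, s₁=5.045, n₁=11
x̄₂=57.263, s₂=5.269, n₂=19
s_p² = [10·5.045² + 18·5.269²]/28 = 26.9368
SE = √(s_p²·(1/11+1/19)) = 1.9663
t = (55.364−57.263)/1.9663 = -0.9660
df = 28
p-value (two-sided) = 0.34231
→ bracket: p>=0.10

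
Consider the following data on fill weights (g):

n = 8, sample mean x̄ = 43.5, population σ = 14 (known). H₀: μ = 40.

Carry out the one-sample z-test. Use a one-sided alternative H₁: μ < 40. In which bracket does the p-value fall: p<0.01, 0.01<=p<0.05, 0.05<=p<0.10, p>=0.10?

p-value bracket: p>=0.10

SE = σ/√n = 14/√8 = 4.9497
z = (x̄−μ₀)/SE = (43.5−40)/4.9497 = 0.7071
p-value (one-sided, H₁ less) = 0.76025
→ bracket: p>=0.10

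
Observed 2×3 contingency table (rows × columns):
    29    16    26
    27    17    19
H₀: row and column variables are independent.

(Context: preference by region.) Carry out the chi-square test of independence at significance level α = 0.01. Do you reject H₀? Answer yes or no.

reject H₀: no

Row totals [71, 63], col totals [56, 33, 45], n=134
χ² = (29−29.67)²/29.67 + (16−17.49)²/17.49 + (26−23.84)²/23.84 + (27−26.33)²/26.33 + (17−15.51)²/15.51 + (19−21.16)²/21.16 = 0.7156
df = 2
p-value (upper-tail) = 0.69923
At α=0.01: p ≥ α → fail to reject H₀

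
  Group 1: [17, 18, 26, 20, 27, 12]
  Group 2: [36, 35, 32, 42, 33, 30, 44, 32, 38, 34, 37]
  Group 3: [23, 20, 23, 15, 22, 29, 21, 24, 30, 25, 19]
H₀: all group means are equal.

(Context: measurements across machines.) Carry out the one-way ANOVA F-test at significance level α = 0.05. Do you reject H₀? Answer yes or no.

Group means [20.00, 35.73, 22.82], grand mean 27.286
SSB = Σnᵢ(x̄ᵢ−x̄)² = 1321.896; SSW = ΣΣ(x−x̄ᵢ)² = 531.818
MSB = 1321.896/2 = 660.9481; MSW = 531.818/25 = 21.2727
F = MSB/MSW = 31.0702
df = (2, 25)
p-value (upper-tail) = 0.00000
At α=0.05: p < α → reject H₀

reject H₀: yes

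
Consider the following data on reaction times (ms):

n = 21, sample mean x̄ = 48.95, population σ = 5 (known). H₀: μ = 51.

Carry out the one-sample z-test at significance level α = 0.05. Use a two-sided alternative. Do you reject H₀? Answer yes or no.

reject H₀: no

SE = σ/√n = 5/√21 = 1.0911
z = (x̄−μ₀)/SE = (48.95−51)/1.0911 = -1.8789
p-value (two-sided) = 0.06026
At α=0.05: p ≥ α → fail to reject H₀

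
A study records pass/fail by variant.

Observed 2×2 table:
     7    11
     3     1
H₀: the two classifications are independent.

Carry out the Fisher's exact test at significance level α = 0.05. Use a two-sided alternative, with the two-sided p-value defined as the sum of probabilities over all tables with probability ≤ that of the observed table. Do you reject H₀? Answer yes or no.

Margins: r₁=18, r₂=4, c₁=10, c₂=12, n=22
p_obs = C(18,7)·C(4,3)/C(22,10); sum pmf over tables with pmf ≤ p_obs
p-value (two-sided) = 0.29323
At α=0.05: p ≥ α → fail to reject H₀

reject H₀: no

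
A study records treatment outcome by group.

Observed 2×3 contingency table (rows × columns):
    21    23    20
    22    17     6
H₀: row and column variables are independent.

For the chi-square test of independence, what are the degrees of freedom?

df = (r−1)(c−1) = (2−1)·(3−1) = 2

degrees of freedom = 2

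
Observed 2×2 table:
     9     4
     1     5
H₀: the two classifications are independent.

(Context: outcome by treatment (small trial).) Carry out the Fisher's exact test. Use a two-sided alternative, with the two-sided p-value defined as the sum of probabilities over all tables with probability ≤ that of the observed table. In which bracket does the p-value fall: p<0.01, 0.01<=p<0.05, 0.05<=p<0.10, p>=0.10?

Margins: r₁=13, r₂=6, c₁=10, c₂=9, n=19
p_obs = C(13,9)·C(6,1)/C(19,10); sum pmf over tables with pmf ≤ p_obs
p-value (two-sided) = 0.05728
→ bracket: 0.05<=p<0.10

p-value bracket: 0.05<=p<0.10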